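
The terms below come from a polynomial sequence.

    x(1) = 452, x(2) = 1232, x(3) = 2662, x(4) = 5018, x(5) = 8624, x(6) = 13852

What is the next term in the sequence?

Δ: 780, 1430, 2356, 3606, 5228
Δ²: 650, 926, 1250, 1622
Δ³: 276, 324, 372
Δ⁴: 48, 48
Fourth differences constant at 48.
372 + 48 = 420;  1622 + 420 = 2042;  5228 + 2042 = 7270;  13852 + 7270 = 21122

21122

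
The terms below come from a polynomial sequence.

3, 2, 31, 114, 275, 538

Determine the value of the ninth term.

2179

First differences: -1, 29, 83, 161, 263
Second differences: 30, 54, 78, 102
Third differences: 24, 24, 24
Constant third difference = 24, so extend:
102 + 24 = 126;  263 + 126 = 389;  538 + 389 = 927
126 + 24 = 150;  389 + 150 = 539;  927 + 539 = 1466
150 + 24 = 174;  539 + 174 = 713;  1466 + 713 = 2179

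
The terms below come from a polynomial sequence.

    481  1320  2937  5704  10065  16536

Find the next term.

D1: 839, 1617, 2767, 4361, 6471
D2: 778, 1150, 1594, 2110
D3: 372, 444, 516
D4: 72, 72
Fourth differences constant at 72.
516 + 72 = 588;  2110 + 588 = 2698;  6471 + 2698 = 9169;  16536 + 9169 = 25705

25705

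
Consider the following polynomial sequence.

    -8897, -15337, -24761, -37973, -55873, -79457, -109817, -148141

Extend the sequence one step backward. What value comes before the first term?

-4733

First differences: -6440  -9424  -13212  -17900  -23584  -30360  -38324
Second differences: -2984  -3788  -4688  -5684  -6776  -7964
Third differences: -804  -900  -996  -1092  -1188
Fourth differences: -96  -96  -96  -96
The fourth differences are constant at -96.
Work back: -804 + 96 = -708;  -2984 + 708 = -2276;  -6440 + 2276 = -4164;  -8897 + 4164 = -4733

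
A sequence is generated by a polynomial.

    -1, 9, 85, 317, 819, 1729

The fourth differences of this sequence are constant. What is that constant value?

Δ: 10, 76, 232, 502, 910
Δ²: 66, 156, 270, 408
Δ³: 90, 114, 138
Δ⁴: 24, 24

24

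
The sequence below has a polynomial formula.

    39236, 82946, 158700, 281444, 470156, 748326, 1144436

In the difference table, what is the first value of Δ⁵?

Δ: 43710, 75754, 122744, 188712, 278170, 396110
Δ²: 32044, 46990, 65968, 89458, 117940
Δ³: 14946, 18978, 23490, 28482
Δ⁴: 4032, 4512, 4992
Δ⁵: 480, 480

480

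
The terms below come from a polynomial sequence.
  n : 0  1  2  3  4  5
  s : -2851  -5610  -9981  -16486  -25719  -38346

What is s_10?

-180741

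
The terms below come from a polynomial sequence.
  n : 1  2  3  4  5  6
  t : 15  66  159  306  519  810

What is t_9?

2271

Δ: 51, 93, 147, 213, 291
Δ²: 42, 54, 66, 78
Δ³: 12, 12, 12
Constant third difference = 12, so extend:
78 + 12 = 90;  291 + 90 = 381;  810 + 381 = 1191
90 + 12 = 102;  381 + 102 = 483;  1191 + 483 = 1674
102 + 12 = 114;  483 + 114 = 597;  1674 + 597 = 2271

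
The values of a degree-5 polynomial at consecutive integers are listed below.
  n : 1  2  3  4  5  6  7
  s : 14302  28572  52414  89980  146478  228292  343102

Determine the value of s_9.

709630

Δ: 14270, 23842, 37566, 56498, 81814, 114810
Δ²: 9572, 13724, 18932, 25316, 32996
Δ³: 4152, 5208, 6384, 7680
Δ⁴: 1056, 1176, 1296
Δ⁵: 120, 120
Fifth differences constant at 120.
1296 + 120 = 1416;  7680 + 1416 = 9096;  32996 + 9096 = 42092;  114810 + 42092 = 156902;  343102 + 156902 = 500004
1416 + 120 = 1536;  9096 + 1536 = 10632;  42092 + 10632 = 52724;  156902 + 52724 = 209626;  500004 + 209626 = 709630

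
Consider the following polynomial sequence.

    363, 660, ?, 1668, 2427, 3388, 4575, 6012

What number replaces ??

1087

Using the last 5 terms:
D1: 759  961  1187  1437
D2: 202  226  250
D3: 24  24
Constant third difference = 24.
Extend backward: 202 − 24 = 178;  759 − 178 = 581;  1668 − 581 = 1087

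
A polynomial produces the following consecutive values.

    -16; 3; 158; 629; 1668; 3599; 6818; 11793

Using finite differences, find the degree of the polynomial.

D1: 19, 155, 471, 1039, 1931, 3219, 4975
D2: 136, 316, 568, 892, 1288, 1756
D3: 180, 252, 324, 396, 468
D4: 72, 72, 72, 72
The fourth differences are constant, so the polynomial has degree 4.

4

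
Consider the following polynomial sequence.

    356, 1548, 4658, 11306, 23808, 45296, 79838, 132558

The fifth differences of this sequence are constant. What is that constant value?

120

First differences: 1192, 3110, 6648, 12502, 21488, 34542, 52720
Second differences: 1918, 3538, 5854, 8986, 13054, 18178
Third differences: 1620, 2316, 3132, 4068, 5124
Fourth differences: 696, 816, 936, 1056
Fifth differences: 120, 120, 120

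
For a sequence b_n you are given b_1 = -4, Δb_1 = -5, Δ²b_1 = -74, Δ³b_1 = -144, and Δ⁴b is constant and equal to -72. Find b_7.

Build the table forward from the leading diagonal:
D4: -72, -72, -72, -72, -72, -72, -72
D3: -144, -216, -288, -360, -432, -504, -576
D2: -74, -218, -434, -722, -1082, -1514, -2018
D1: -5, -79, -297, -731, -1453, -2535, -4049
b: -4, -9, -88, -385, -1116, -2569, -5104

-5104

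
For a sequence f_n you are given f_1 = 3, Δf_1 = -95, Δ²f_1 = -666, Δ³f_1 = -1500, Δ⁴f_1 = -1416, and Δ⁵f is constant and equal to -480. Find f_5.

Build the table forward from the leading diagonal:
Δ⁵: -480, -480, -480, -480, -480
Δ⁴: -1416, -1896, -2376, -2856, -3336
Δ³: -1500, -2916, -4812, -7188, -10044
Δ²: -666, -2166, -5082, -9894, -17082
Δ: -95, -761, -2927, -8009, -17903
f: 3, -92, -853, -3780, -11789

-11789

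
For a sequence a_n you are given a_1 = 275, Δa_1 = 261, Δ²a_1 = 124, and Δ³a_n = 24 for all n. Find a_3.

921

Build the table forward from the leading diagonal:
Δ³: 24, 24, 24
Δ²: 124, 148, 172
Δ: 261, 385, 533
a: 275, 536, 921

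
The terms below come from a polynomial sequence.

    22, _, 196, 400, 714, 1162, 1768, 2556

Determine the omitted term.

Using the last 6 terms:
Δ: 204, 314, 448, 606, 788
Δ²: 110, 134, 158, 182
Δ³: 24, 24, 24
Constant third difference = 24.
Extend backward: 110 − 24 = 86;  204 − 86 = 118;  196 − 118 = 78

78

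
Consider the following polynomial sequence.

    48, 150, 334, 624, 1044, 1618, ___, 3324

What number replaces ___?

Using the first 6 terms:
Δ: 102  184  290  420  574
Δ²: 82  106  130  154
Δ³: 24  24  24
Constant third difference = 24.
Extend forward: 154 + 24 = 178;  574 + 178 = 752;  1618 + 752 = 2370

2370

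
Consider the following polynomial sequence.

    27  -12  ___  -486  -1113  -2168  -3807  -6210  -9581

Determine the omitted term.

-155

Using the last 6 terms:
-627, -1055, -1639, -2403, -3371
-428, -584, -764, -968
-156, -180, -204
-24, -24
Constant fourth difference = -24.
Extend backward: -156 + 24 = -132;  -428 + 132 = -296;  -627 + 296 = -331;  -486 + 331 = -155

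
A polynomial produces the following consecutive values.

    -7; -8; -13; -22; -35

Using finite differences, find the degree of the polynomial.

-1, -5, -9, -13
-4, -4, -4
The second differences are constant, so the polynomial has degree 2.

2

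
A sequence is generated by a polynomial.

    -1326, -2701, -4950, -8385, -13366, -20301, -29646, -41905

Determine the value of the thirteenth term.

-167910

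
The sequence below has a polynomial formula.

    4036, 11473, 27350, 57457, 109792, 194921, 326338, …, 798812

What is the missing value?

520825

Using the first 7 terms:
7437  15877  30107  52335  85129  131417
8440  14230  22228  32794  46288
5790  7998  10566  13494
2208  2568  2928
360  360
Constant fifth difference = 360.
Extend forward: 2928 + 360 = 3288;  13494 + 3288 = 16782;  46288 + 16782 = 63070;  131417 + 63070 = 194487;  326338 + 194487 = 520825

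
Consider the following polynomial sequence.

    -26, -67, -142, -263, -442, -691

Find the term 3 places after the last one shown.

First differences: -41, -75, -121, -179, -249
Second differences: -34, -46, -58, -70
Third differences: -12, -12, -12
Third differences constant at -12.
-70 − 12 = -82;  -249 − 82 = -331;  -691 − 331 = -1022
-82 − 12 = -94;  -331 − 94 = -425;  -1022 − 425 = -1447
-94 − 12 = -106;  -425 − 106 = -531;  -1447 − 531 = -1978

-1978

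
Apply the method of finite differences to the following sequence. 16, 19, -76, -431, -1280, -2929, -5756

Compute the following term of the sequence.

-10211

D1: 3 , -95 , -355 , -849 , -1649 , -2827
D2: -98 , -260 , -494 , -800 , -1178
D3: -162 , -234 , -306 , -378
D4: -72 , -72 , -72
The fourth differences are constant (-72).
-378 − 72 = -450;  -1178 − 450 = -1628;  -2827 − 1628 = -4455;  -5756 − 4455 = -10211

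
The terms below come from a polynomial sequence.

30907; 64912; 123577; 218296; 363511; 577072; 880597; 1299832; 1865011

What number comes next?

2611216

D1: 34005 , 58665 , 94719 , 145215 , 213561 , 303525 , 419235 , 565179
D2: 24660 , 36054 , 50496 , 68346 , 89964 , 115710 , 145944
D3: 11394 , 14442 , 17850 , 21618 , 25746 , 30234
D4: 3048 , 3408 , 3768 , 4128 , 4488
D5: 360 , 360 , 360 , 360
Fifth differences constant at 360.
4488 + 360 = 4848;  30234 + 4848 = 35082;  145944 + 35082 = 181026;  565179 + 181026 = 746205;  1865011 + 746205 = 2611216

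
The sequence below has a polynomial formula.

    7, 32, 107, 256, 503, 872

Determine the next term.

1387

25 , 75 , 149 , 247 , 369
50 , 74 , 98 , 122
24 , 24 , 24
Third differences constant at 24.
122 + 24 = 146;  369 + 146 = 515;  872 + 515 = 1387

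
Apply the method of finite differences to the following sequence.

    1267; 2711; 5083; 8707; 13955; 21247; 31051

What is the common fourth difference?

48

First differences: 1444, 2372, 3624, 5248, 7292, 9804
Second differences: 928, 1252, 1624, 2044, 2512
Third differences: 324, 372, 420, 468
Fourth differences: 48, 48, 48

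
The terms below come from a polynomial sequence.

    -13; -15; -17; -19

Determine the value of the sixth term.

-23

-2  -2  -2
First differences constant at -2.
-19 − 2 = -21
-21 − 2 = -23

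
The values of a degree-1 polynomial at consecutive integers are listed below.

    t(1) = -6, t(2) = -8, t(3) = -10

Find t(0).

-4

-2  -2
The first differences are constant at -2.
Work back: -6 + 2 = -4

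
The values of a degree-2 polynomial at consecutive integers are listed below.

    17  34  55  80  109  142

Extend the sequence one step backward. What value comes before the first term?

Δ: 17  21  25  29  33
Δ²: 4  4  4  4
The second differences are constant at 4.
Work back: 17 − 4 = 13;  17 − 13 = 4

4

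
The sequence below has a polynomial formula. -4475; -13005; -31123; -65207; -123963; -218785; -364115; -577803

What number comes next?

Δ: -8530, -18118, -34084, -58756, -94822, -145330, -213688
Δ²: -9588, -15966, -24672, -36066, -50508, -68358
Δ³: -6378, -8706, -11394, -14442, -17850
Δ⁴: -2328, -2688, -3048, -3408
Δ⁵: -360, -360, -360
The fifth differences are constant (-360).
-3408 − 360 = -3768;  -17850 − 3768 = -21618;  -68358 − 21618 = -89976;  -213688 − 89976 = -303664;  -577803 − 303664 = -881467

-881467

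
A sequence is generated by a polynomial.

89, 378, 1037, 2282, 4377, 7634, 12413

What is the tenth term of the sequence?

D1: 289 , 659 , 1245 , 2095 , 3257 , 4779
D2: 370 , 586 , 850 , 1162 , 1522
D3: 216 , 264 , 312 , 360
D4: 48 , 48 , 48
The fourth differences are constant (48).
360 + 48 = 408;  1522 + 408 = 1930;  4779 + 1930 = 6709;  12413 + 6709 = 19122
408 + 48 = 456;  1930 + 456 = 2386;  6709 + 2386 = 9095;  19122 + 9095 = 28217
456 + 48 = 504;  2386 + 504 = 2890;  9095 + 2890 = 11985;  28217 + 11985 = 40202

40202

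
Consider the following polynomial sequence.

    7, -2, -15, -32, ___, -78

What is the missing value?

-53

Using the first 4 terms:
-9  -13  -17
-4  -4
Constant second difference = -4.
Extend forward: -17 − 4 = -21;  -32 − 21 = -53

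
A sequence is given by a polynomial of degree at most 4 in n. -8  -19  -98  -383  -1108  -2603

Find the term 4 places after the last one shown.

-26243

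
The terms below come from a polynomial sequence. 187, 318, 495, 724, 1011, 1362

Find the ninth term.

2859

D1: 131, 177, 229, 287, 351
D2: 46, 52, 58, 64
D3: 6, 6, 6
The third differences are constant (6).
64 + 6 = 70;  351 + 70 = 421;  1362 + 421 = 1783
70 + 6 = 76;  421 + 76 = 497;  1783 + 497 = 2280
76 + 6 = 82;  497 + 82 = 579;  2280 + 579 = 2859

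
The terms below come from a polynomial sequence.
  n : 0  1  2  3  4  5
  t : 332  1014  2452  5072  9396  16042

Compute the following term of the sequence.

D1: 682, 1438, 2620, 4324, 6646
D2: 756, 1182, 1704, 2322
D3: 426, 522, 618
D4: 96, 96
Constant fourth difference = 96, so extend:
618 + 96 = 714;  2322 + 714 = 3036;  6646 + 3036 = 9682;  16042 + 9682 = 25724

25724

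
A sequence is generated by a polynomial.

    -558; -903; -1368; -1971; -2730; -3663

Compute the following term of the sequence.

-4788

-345 , -465 , -603 , -759 , -933
-120 , -138 , -156 , -174
-18 , -18 , -18
Constant third difference = -18, so extend:
-174 − 18 = -192;  -933 − 192 = -1125;  -3663 − 1125 = -4788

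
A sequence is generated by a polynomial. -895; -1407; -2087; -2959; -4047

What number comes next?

-5375

D1: -512  -680  -872  -1088
D2: -168  -192  -216
D3: -24  -24
Constant third difference = -24, so extend:
-216 − 24 = -240;  -1088 − 240 = -1328;  -4047 − 1328 = -5375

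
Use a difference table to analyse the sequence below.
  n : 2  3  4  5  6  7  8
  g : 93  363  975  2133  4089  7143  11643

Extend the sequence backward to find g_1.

D1: 270  612  1158  1956  3054  4500
D2: 342  546  798  1098  1446
D3: 204  252  300  348
D4: 48  48  48
The fourth differences are constant at 48.
Work back: 204 − 48 = 156;  342 − 156 = 186;  270 − 186 = 84;  93 − 84 = 9

9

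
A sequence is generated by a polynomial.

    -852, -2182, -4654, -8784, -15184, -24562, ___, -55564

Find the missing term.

Using the first 6 terms:
Δ: -1330  -2472  -4130  -6400  -9378
Δ²: -1142  -1658  -2270  -2978
Δ³: -516  -612  -708
Δ⁴: -96  -96
Constant fourth difference = -96.
Extend forward: -708 − 96 = -804;  -2978 − 804 = -3782;  -9378 − 3782 = -13160;  -24562 − 13160 = -37722

-37722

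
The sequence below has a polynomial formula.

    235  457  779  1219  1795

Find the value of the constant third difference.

D1: 222, 322, 440, 576
D2: 100, 118, 136
D3: 18, 18

18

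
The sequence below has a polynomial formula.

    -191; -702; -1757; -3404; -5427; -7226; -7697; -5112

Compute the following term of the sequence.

First differences: -511  -1055  -1647  -2023  -1799  -471  2585
Second differences: -544  -592  -376  224  1328  3056
Third differences: -48  216  600  1104  1728
Fourth differences: 264  384  504  624
Fifth differences: 120  120  120
The fifth differences are constant (120).
624 + 120 = 744;  1728 + 744 = 2472;  3056 + 2472 = 5528;  2585 + 5528 = 8113;  -5112 + 8113 = 3001

3001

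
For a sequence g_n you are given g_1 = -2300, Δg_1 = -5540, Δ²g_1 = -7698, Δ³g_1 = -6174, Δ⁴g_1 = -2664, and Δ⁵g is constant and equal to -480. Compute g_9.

-821268

Build the table forward from the leading diagonal:
D5: -480, -480, -480, -480, -480, -480, -480, -480, -480
D4: -2664, -3144, -3624, -4104, -4584, -5064, -5544, -6024, -6504
D3: -6174, -8838, -11982, -15606, -19710, -24294, -29358, -34902, -40926
D2: -7698, -13872, -22710, -34692, -50298, -70008, -94302, -123660, -158562
D1: -5540, -13238, -27110, -49820, -84512, -134810, -204818, -299120, -422780
g: -2300, -7840, -21078, -48188, -98008, -182520, -317330, -522148, -821268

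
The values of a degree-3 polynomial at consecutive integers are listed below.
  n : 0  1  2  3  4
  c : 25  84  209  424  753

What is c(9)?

4948

D1: 59  125  215  329
D2: 66  90  114
D3: 24  24
Third differences constant at 24.
114 + 24 = 138;  329 + 138 = 467;  753 + 467 = 1220
138 + 24 = 162;  467 + 162 = 629;  1220 + 629 = 1849
162 + 24 = 186;  629 + 186 = 815;  1849 + 815 = 2664
186 + 24 = 210;  815 + 210 = 1025;  2664 + 1025 = 3689
210 + 24 = 234;  1025 + 234 = 1259;  3689 + 1259 = 4948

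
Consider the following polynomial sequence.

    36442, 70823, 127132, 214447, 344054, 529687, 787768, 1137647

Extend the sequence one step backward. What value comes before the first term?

16879

Δ: 34381  56309  87315  129607  185633  258081  349879
Δ²: 21928  31006  42292  56026  72448  91798
Δ³: 9078  11286  13734  16422  19350
Δ⁴: 2208  2448  2688  2928
Δ⁵: 240  240  240
The fifth differences are constant at 240.
Work back: 2208 − 240 = 1968;  9078 − 1968 = 7110;  21928 − 7110 = 14818;  34381 − 14818 = 19563;  36442 − 19563 = 16879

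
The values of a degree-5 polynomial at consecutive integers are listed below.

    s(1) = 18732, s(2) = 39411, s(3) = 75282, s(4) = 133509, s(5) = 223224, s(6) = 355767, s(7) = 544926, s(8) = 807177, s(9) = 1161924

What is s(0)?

7809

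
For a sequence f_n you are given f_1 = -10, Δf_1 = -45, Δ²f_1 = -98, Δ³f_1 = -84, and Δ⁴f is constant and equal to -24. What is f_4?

-523

Build the table forward from the leading diagonal:
Δ⁴: -24  -24  -24  -24
Δ³: -84  -108  -132  -156
Δ²: -98  -182  -290  -422
Δ: -45  -143  -325  -615
f: -10  -55  -198  -523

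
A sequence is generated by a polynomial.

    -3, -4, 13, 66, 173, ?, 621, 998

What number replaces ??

352

Using the first 5 terms:
First differences: -1, 17, 53, 107
Second differences: 18, 36, 54
Third differences: 18, 18
Constant third difference = 18.
Extend forward: 54 + 18 = 72;  107 + 72 = 179;  173 + 179 = 352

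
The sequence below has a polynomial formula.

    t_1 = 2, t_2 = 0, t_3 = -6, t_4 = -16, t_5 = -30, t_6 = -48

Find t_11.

Δ: -2 , -6 , -10 , -14 , -18
Δ²: -4 , -4 , -4 , -4
Constant second difference = -4, so extend:
-18 − 4 = -22;  -48 − 22 = -70
-22 − 4 = -26;  -70 − 26 = -96
-26 − 4 = -30;  -96 − 30 = -126
-30 − 4 = -34;  -126 − 34 = -160
-34 − 4 = -38;  -160 − 38 = -198

-198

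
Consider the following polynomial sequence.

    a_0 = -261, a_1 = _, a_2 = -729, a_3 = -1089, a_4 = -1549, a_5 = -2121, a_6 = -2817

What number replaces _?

Using the last 5 terms:
D1: -360, -460, -572, -696
D2: -100, -112, -124
D3: -12, -12
Constant third difference = -12.
Extend backward: -100 + 12 = -88;  -360 + 88 = -272;  -729 + 272 = -457

-457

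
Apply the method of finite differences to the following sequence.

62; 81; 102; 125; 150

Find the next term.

177

19  21  23  25
2  2  2
The second differences are constant (2).
25 + 2 = 27;  150 + 27 = 177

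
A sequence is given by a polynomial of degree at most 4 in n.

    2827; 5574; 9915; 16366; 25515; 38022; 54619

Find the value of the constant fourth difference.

72

Δ: 2747, 4341, 6451, 9149, 12507, 16597
Δ²: 1594, 2110, 2698, 3358, 4090
Δ³: 516, 588, 660, 732
Δ⁴: 72, 72, 72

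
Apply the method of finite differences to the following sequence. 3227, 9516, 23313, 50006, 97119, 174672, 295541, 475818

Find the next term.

6289  13797  26693  47113  77553  120869  180277
7508  12896  20420  30440  43316  59408
5388  7524  10020  12876  16092
2136  2496  2856  3216
360  360  360
Constant fifth difference = 360, so extend:
3216 + 360 = 3576;  16092 + 3576 = 19668;  59408 + 19668 = 79076;  180277 + 79076 = 259353;  475818 + 259353 = 735171

735171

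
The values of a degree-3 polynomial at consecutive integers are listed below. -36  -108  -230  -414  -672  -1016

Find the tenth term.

-3492

-72, -122, -184, -258, -344
-50, -62, -74, -86
-12, -12, -12
The third differences are constant (-12).
-86 − 12 = -98;  -344 − 98 = -442;  -1016 − 442 = -1458
-98 − 12 = -110;  -442 − 110 = -552;  -1458 − 552 = -2010
-110 − 12 = -122;  -552 − 122 = -674;  -2010 − 674 = -2684
-122 − 12 = -134;  -674 − 134 = -808;  -2684 − 808 = -3492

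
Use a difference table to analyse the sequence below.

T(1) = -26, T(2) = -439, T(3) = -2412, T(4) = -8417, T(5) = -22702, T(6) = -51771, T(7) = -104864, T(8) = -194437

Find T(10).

-551807

D1: -413 , -1973 , -6005 , -14285 , -29069 , -53093 , -89573
D2: -1560 , -4032 , -8280 , -14784 , -24024 , -36480
D3: -2472 , -4248 , -6504 , -9240 , -12456
D4: -1776 , -2256 , -2736 , -3216
D5: -480 , -480 , -480
Fifth differences constant at -480.
-3216 − 480 = -3696;  -12456 − 3696 = -16152;  -36480 − 16152 = -52632;  -89573 − 52632 = -142205;  -194437 − 142205 = -336642
-3696 − 480 = -4176;  -16152 − 4176 = -20328;  -52632 − 20328 = -72960;  -142205 − 72960 = -215165;  -336642 − 215165 = -551807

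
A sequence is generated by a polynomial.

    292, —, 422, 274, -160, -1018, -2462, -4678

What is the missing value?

Using the last 6 terms:
Δ: -148  -434  -858  -1444  -2216
Δ²: -286  -424  -586  -772
Δ³: -138  -162  -186
Δ⁴: -24  -24
Constant fourth difference = -24.
Extend backward: -138 + 24 = -114;  -286 + 114 = -172;  -148 + 172 = 24;  422 − 24 = 398

398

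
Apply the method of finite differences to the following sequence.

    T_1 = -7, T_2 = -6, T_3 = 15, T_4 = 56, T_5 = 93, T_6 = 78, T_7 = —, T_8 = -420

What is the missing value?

-61

Using the first 6 terms:
1  21  41  37  -15
20  20  -4  -52
0  -24  -48
-24  -24
Constant fourth difference = -24.
Extend forward: -48 − 24 = -72;  -52 − 72 = -124;  -15 − 124 = -139;  78 − 139 = -61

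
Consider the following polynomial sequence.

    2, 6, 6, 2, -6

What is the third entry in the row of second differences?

Δ: 4, 0, -4, -8
Δ²: -4, -4, -4

-4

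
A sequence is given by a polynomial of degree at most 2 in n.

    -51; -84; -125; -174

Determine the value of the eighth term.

-450

Δ: -33 , -41 , -49
Δ²: -8 , -8
The second differences are constant (-8).
-49 − 8 = -57;  -174 − 57 = -231
-57 − 8 = -65;  -231 − 65 = -296
-65 − 8 = -73;  -296 − 73 = -369
-73 − 8 = -81;  -369 − 81 = -450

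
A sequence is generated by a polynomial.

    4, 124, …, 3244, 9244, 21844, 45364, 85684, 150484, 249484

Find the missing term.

844

Using the last 7 terms:
D1: 6000, 12600, 23520, 40320, 64800, 99000
D2: 6600, 10920, 16800, 24480, 34200
D3: 4320, 5880, 7680, 9720
D4: 1560, 1800, 2040
D5: 240, 240
Constant fifth difference = 240.
Extend backward: 1560 − 240 = 1320;  4320 − 1320 = 3000;  6600 − 3000 = 3600;  6000 − 3600 = 2400;  3244 − 2400 = 844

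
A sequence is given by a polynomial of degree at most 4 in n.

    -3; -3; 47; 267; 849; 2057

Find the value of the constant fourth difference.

72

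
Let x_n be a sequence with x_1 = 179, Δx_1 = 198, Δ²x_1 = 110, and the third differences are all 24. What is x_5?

Build the table forward from the leading diagonal:
Δ³: 24  24  24  24  24
Δ²: 110  134  158  182  206
Δ: 198  308  442  600  782
x: 179  377  685  1127  1727

1727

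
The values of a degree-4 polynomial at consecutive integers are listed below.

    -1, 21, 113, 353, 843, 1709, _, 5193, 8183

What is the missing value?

3101

Using the first 6 terms:
First differences: 22, 92, 240, 490, 866
Second differences: 70, 148, 250, 376
Third differences: 78, 102, 126
Fourth differences: 24, 24
Constant fourth difference = 24.
Extend forward: 126 + 24 = 150;  376 + 150 = 526;  866 + 526 = 1392;  1709 + 1392 = 3101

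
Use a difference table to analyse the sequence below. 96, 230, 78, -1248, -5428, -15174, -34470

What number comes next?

D1: 134 , -152 , -1326 , -4180 , -9746 , -19296
D2: -286 , -1174 , -2854 , -5566 , -9550
D3: -888 , -1680 , -2712 , -3984
D4: -792 , -1032 , -1272
D5: -240 , -240
Fifth differences constant at -240.
-1272 − 240 = -1512;  -3984 − 1512 = -5496;  -9550 − 5496 = -15046;  -19296 − 15046 = -34342;  -34470 − 34342 = -68812

-68812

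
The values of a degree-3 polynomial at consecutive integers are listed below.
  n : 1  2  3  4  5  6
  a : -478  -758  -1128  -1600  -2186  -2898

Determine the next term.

-3748

Δ: -280, -370, -472, -586, -712
Δ²: -90, -102, -114, -126
Δ³: -12, -12, -12
Constant third difference = -12, so extend:
-126 − 12 = -138;  -712 − 138 = -850;  -2898 − 850 = -3748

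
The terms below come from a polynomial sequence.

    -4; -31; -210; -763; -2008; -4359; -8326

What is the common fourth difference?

First differences: -27, -179, -553, -1245, -2351, -3967
Second differences: -152, -374, -692, -1106, -1616
Third differences: -222, -318, -414, -510
Fourth differences: -96, -96, -96

-96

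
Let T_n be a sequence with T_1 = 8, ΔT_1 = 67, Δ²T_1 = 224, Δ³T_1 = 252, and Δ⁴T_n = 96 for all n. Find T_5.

Build the table forward from the leading diagonal:
D4: 96, 96, 96, 96, 96
D3: 252, 348, 444, 540, 636
D2: 224, 476, 824, 1268, 1808
D1: 67, 291, 767, 1591, 2859
T: 8, 75, 366, 1133, 2724

2724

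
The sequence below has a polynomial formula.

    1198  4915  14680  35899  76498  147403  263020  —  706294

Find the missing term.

441715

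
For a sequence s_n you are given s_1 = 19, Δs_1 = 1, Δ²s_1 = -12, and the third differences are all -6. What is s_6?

Build the table forward from the leading diagonal:
Third differences: -6  -6  -6  -6  -6  -6
Second differences: -12  -18  -24  -30  -36  -42
First differences: 1  -11  -29  -53  -83  -119
s: 19  20  9  -20  -73  -156

-156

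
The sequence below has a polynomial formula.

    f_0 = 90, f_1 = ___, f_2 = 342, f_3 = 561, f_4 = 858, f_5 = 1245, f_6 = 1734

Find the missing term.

189

Using the last 5 terms:
First differences: 219, 297, 387, 489
Second differences: 78, 90, 102
Third differences: 12, 12
Constant third difference = 12.
Extend backward: 78 − 12 = 66;  219 − 66 = 153;  342 − 153 = 189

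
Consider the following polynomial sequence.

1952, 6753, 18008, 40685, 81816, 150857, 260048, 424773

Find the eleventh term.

1460712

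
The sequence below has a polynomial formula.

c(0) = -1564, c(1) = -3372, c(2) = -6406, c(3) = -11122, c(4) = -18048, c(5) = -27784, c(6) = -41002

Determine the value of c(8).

Δ: -1808 , -3034 , -4716 , -6926 , -9736 , -13218
Δ²: -1226 , -1682 , -2210 , -2810 , -3482
Δ³: -456 , -528 , -600 , -672
Δ⁴: -72 , -72 , -72
Fourth differences constant at -72.
-672 − 72 = -744;  -3482 − 744 = -4226;  -13218 − 4226 = -17444;  -41002 − 17444 = -58446
-744 − 72 = -816;  -4226 − 816 = -5042;  -17444 − 5042 = -22486;  -58446 − 22486 = -80932

-80932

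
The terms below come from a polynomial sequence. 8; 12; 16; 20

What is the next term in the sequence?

24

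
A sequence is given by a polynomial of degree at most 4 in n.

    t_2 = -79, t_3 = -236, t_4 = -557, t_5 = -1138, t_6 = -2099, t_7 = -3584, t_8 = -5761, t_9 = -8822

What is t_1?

-14

-157  -321  -581  -961  -1485  -2177  -3061
-164  -260  -380  -524  -692  -884
-96  -120  -144  -168  -192
-24  -24  -24  -24
The fourth differences are constant at -24.
Work back: -96 + 24 = -72;  -164 + 72 = -92;  -157 + 92 = -65;  -79 + 65 = -14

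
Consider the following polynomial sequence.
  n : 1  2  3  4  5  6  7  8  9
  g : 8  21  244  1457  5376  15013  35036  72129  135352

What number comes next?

236501

D1: 13  223  1213  3919  9637  20023  37093  63223
D2: 210  990  2706  5718  10386  17070  26130
D3: 780  1716  3012  4668  6684  9060
D4: 936  1296  1656  2016  2376
D5: 360  360  360  360
Fifth differences constant at 360.
2376 + 360 = 2736;  9060 + 2736 = 11796;  26130 + 11796 = 37926;  63223 + 37926 = 101149;  135352 + 101149 = 236501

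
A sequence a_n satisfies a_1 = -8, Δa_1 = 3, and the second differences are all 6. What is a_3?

Build the table forward from the leading diagonal:
D2: 6  6  6
D1: 3  9  15
a: -8  -5  4

4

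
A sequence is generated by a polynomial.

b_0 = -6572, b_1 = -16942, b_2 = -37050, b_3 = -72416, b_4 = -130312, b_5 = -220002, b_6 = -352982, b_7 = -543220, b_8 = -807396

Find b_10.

-1639282

Δ: -10370 , -20108 , -35366 , -57896 , -89690 , -132980 , -190238 , -264176
Δ²: -9738 , -15258 , -22530 , -31794 , -43290 , -57258 , -73938
Δ³: -5520 , -7272 , -9264 , -11496 , -13968 , -16680
Δ⁴: -1752 , -1992 , -2232 , -2472 , -2712
Δ⁵: -240 , -240 , -240 , -240
Constant fifth difference = -240, so extend:
-2712 − 240 = -2952;  -16680 − 2952 = -19632;  -73938 − 19632 = -93570;  -264176 − 93570 = -357746;  -807396 − 357746 = -1165142
-2952 − 240 = -3192;  -19632 − 3192 = -22824;  -93570 − 22824 = -116394;  -357746 − 116394 = -474140;  -1165142 − 474140 = -1639282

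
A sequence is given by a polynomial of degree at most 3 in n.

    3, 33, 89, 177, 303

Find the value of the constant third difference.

Δ: 30, 56, 88, 126
Δ²: 26, 32, 38
Δ³: 6, 6

6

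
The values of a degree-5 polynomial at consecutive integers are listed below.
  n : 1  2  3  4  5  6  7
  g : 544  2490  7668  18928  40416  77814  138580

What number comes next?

1946, 5178, 11260, 21488, 37398, 60766
3232, 6082, 10228, 15910, 23368
2850, 4146, 5682, 7458
1296, 1536, 1776
240, 240
Constant fifth difference = 240, so extend:
1776 + 240 = 2016;  7458 + 2016 = 9474;  23368 + 9474 = 32842;  60766 + 32842 = 93608;  138580 + 93608 = 232188

232188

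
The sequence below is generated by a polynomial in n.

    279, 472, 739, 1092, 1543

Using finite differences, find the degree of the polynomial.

3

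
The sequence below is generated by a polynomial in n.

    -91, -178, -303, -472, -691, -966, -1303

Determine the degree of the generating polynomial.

3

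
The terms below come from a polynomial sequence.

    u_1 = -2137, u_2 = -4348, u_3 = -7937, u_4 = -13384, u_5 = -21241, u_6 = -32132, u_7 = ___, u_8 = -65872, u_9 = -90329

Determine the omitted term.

Using the first 6 terms:
D1: -2211, -3589, -5447, -7857, -10891
D2: -1378, -1858, -2410, -3034
D3: -480, -552, -624
D4: -72, -72
Constant fourth difference = -72.
Extend forward: -624 − 72 = -696;  -3034 − 696 = -3730;  -10891 − 3730 = -14621;  -32132 − 14621 = -46753

-46753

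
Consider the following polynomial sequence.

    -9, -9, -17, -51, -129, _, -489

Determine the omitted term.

-269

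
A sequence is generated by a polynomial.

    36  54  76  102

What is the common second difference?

Δ: 18, 22, 26
Δ²: 4, 4

4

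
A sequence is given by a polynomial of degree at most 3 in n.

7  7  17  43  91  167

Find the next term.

D1: 0 , 10 , 26 , 48 , 76
D2: 10 , 16 , 22 , 28
D3: 6 , 6 , 6
The third differences are constant (6).
28 + 6 = 34;  76 + 34 = 110;  167 + 110 = 277

277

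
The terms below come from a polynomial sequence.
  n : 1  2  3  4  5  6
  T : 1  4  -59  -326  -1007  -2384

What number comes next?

-4811

3 , -63 , -267 , -681 , -1377
-66 , -204 , -414 , -696
-138 , -210 , -282
-72 , -72
The fourth differences are constant (-72).
-282 − 72 = -354;  -696 − 354 = -1050;  -1377 − 1050 = -2427;  -2384 − 2427 = -4811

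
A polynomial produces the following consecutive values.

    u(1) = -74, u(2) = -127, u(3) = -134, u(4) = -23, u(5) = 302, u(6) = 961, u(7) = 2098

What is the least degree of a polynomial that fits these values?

Δ: -53, -7, 111, 325, 659, 1137
Δ²: 46, 118, 214, 334, 478
Δ³: 72, 96, 120, 144
Δ⁴: 24, 24, 24
The fourth differences are constant, so the polynomial has degree 4.

4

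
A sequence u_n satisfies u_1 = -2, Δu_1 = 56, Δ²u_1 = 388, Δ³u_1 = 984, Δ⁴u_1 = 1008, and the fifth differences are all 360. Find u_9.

Build the table forward from the leading diagonal:
Fifth differences: 360, 360, 360, 360, 360, 360, 360, 360, 360
Fourth differences: 1008, 1368, 1728, 2088, 2448, 2808, 3168, 3528, 3888
Third differences: 984, 1992, 3360, 5088, 7176, 9624, 12432, 15600, 19128
Second differences: 388, 1372, 3364, 6724, 11812, 18988, 28612, 41044, 56644
First differences: 56, 444, 1816, 5180, 11904, 23716, 42704, 71316, 112360
u: -2, 54, 498, 2314, 7494, 19398, 43114, 85818, 157134

157134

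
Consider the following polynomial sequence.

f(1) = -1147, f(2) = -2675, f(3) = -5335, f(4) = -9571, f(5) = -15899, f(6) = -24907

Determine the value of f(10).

First differences: -1528, -2660, -4236, -6328, -9008
Second differences: -1132, -1576, -2092, -2680
Third differences: -444, -516, -588
Fourth differences: -72, -72
Fourth differences constant at -72.
-588 − 72 = -660;  -2680 − 660 = -3340;  -9008 − 3340 = -12348;  -24907 − 12348 = -37255
-660 − 72 = -732;  -3340 − 732 = -4072;  -12348 − 4072 = -16420;  -37255 − 16420 = -53675
-732 − 72 = -804;  -4072 − 804 = -4876;  -16420 − 4876 = -21296;  -53675 − 21296 = -74971
-804 − 72 = -876;  -4876 − 876 = -5752;  -21296 − 5752 = -27048;  -74971 − 27048 = -102019

-102019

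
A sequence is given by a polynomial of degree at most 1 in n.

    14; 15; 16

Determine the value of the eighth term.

21

D1: 1, 1
First differences constant at 1.
16 + 1 = 17
17 + 1 = 18
18 + 1 = 19
19 + 1 = 20
20 + 1 = 21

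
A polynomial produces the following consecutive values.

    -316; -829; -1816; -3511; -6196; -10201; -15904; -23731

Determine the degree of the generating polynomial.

-513, -987, -1695, -2685, -4005, -5703, -7827
-474, -708, -990, -1320, -1698, -2124
-234, -282, -330, -378, -426
-48, -48, -48, -48
The fourth differences are constant, so the polynomial has degree 4.

4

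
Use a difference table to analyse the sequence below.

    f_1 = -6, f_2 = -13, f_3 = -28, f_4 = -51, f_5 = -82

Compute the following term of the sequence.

Δ: -7  -15  -23  -31
Δ²: -8  -8  -8
The second differences are constant (-8).
-31 − 8 = -39;  -82 − 39 = -121

-121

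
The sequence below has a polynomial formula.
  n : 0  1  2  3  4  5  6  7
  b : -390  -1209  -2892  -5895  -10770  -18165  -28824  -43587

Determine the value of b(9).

First differences: -819 , -1683 , -3003 , -4875 , -7395 , -10659 , -14763
Second differences: -864 , -1320 , -1872 , -2520 , -3264 , -4104
Third differences: -456 , -552 , -648 , -744 , -840
Fourth differences: -96 , -96 , -96 , -96
The fourth differences are constant (-96).
-840 − 96 = -936;  -4104 − 936 = -5040;  -14763 − 5040 = -19803;  -43587 − 19803 = -63390
-936 − 96 = -1032;  -5040 − 1032 = -6072;  -19803 − 6072 = -25875;  -63390 − 25875 = -89265

-89265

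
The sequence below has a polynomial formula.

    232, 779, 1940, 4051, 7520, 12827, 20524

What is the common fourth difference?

72

Δ: 547, 1161, 2111, 3469, 5307, 7697
Δ²: 614, 950, 1358, 1838, 2390
Δ³: 336, 408, 480, 552
Δ⁴: 72, 72, 72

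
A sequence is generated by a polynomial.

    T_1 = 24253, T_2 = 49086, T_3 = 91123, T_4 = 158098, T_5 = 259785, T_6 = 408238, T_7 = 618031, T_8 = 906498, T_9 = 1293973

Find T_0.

10690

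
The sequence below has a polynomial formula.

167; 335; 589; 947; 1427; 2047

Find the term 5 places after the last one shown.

D1: 168  254  358  480  620
D2: 86  104  122  140
D3: 18  18  18
Third differences constant at 18.
140 + 18 = 158;  620 + 158 = 778;  2047 + 778 = 2825
158 + 18 = 176;  778 + 176 = 954;  2825 + 954 = 3779
176 + 18 = 194;  954 + 194 = 1148;  3779 + 1148 = 4927
194 + 18 = 212;  1148 + 212 = 1360;  4927 + 1360 = 6287
212 + 18 = 230;  1360 + 230 = 1590;  6287 + 1590 = 7877

7877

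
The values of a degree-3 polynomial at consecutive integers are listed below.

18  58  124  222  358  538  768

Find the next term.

1054

Δ: 40 , 66 , 98 , 136 , 180 , 230
Δ²: 26 , 32 , 38 , 44 , 50
Δ³: 6 , 6 , 6 , 6
The third differences are constant (6).
50 + 6 = 56;  230 + 56 = 286;  768 + 286 = 1054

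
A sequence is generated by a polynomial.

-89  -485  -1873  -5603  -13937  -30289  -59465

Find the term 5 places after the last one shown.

Δ: -396, -1388, -3730, -8334, -16352, -29176
Δ²: -992, -2342, -4604, -8018, -12824
Δ³: -1350, -2262, -3414, -4806
Δ⁴: -912, -1152, -1392
Δ⁵: -240, -240
Fifth differences constant at -240.
-1392 − 240 = -1632;  -4806 − 1632 = -6438;  -12824 − 6438 = -19262;  -29176 − 19262 = -48438;  -59465 − 48438 = -107903
-1632 − 240 = -1872;  -6438 − 1872 = -8310;  -19262 − 8310 = -27572;  -48438 − 27572 = -76010;  -107903 − 76010 = -183913
-1872 − 240 = -2112;  -8310 − 2112 = -10422;  -27572 − 10422 = -37994;  -76010 − 37994 = -114004;  -183913 − 114004 = -297917
-2112 − 240 = -2352;  -10422 − 2352 = -12774;  -37994 − 12774 = -50768;  -114004 − 50768 = -164772;  -297917 − 164772 = -462689
-2352 − 240 = -2592;  -12774 − 2592 = -15366;  -50768 − 15366 = -66134;  -164772 − 66134 = -230906;  -462689 − 230906 = -693595

-693595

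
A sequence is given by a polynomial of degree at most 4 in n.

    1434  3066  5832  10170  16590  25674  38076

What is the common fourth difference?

72

D1: 1632, 2766, 4338, 6420, 9084, 12402
D2: 1134, 1572, 2082, 2664, 3318
D3: 438, 510, 582, 654
D4: 72, 72, 72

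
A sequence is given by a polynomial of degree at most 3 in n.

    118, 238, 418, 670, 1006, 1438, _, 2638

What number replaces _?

1978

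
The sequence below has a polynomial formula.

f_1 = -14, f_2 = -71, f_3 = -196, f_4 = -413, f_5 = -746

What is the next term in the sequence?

-57, -125, -217, -333
-68, -92, -116
-24, -24
Constant third difference = -24, so extend:
-116 − 24 = -140;  -333 − 140 = -473;  -746 − 473 = -1219

-1219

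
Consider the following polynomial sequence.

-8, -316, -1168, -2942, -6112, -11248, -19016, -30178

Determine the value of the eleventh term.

Δ: -308, -852, -1774, -3170, -5136, -7768, -11162
Δ²: -544, -922, -1396, -1966, -2632, -3394
Δ³: -378, -474, -570, -666, -762
Δ⁴: -96, -96, -96, -96
Constant fourth difference = -96, so extend:
-762 − 96 = -858;  -3394 − 858 = -4252;  -11162 − 4252 = -15414;  -30178 − 15414 = -45592
-858 − 96 = -954;  -4252 − 954 = -5206;  -15414 − 5206 = -20620;  -45592 − 20620 = -66212
-954 − 96 = -1050;  -5206 − 1050 = -6256;  -20620 − 6256 = -26876;  -66212 − 26876 = -93088

-93088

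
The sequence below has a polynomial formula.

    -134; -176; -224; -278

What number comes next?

D1: -42  -48  -54
D2: -6  -6
The second differences are constant (-6).
-54 − 6 = -60;  -278 − 60 = -338

-338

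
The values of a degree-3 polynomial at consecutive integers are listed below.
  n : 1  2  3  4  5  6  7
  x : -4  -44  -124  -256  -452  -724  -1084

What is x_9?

-2116

Δ: -40 , -80 , -132 , -196 , -272 , -360
Δ²: -40 , -52 , -64 , -76 , -88
Δ³: -12 , -12 , -12 , -12
Third differences constant at -12.
-88 − 12 = -100;  -360 − 100 = -460;  -1084 − 460 = -1544
-100 − 12 = -112;  -460 − 112 = -572;  -1544 − 572 = -2116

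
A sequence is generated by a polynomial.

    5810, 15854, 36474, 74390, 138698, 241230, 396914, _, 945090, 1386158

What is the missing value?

Using the first 7 terms:
Δ: 10044, 20620, 37916, 64308, 102532, 155684
Δ²: 10576, 17296, 26392, 38224, 53152
Δ³: 6720, 9096, 11832, 14928
Δ⁴: 2376, 2736, 3096
Δ⁵: 360, 360
Constant fifth difference = 360.
Extend forward: 3096 + 360 = 3456;  14928 + 3456 = 18384;  53152 + 18384 = 71536;  155684 + 71536 = 227220;  396914 + 227220 = 624134

624134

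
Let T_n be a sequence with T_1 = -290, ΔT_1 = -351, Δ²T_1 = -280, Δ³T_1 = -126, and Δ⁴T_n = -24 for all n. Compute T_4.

-2309

Build the table forward from the leading diagonal:
Δ⁴: -24  -24  -24  -24
Δ³: -126  -150  -174  -198
Δ²: -280  -406  -556  -730
Δ: -351  -631  -1037  -1593
T: -290  -641  -1272  -2309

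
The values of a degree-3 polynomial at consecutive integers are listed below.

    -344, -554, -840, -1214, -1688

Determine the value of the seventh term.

-2984

D1: -210  -286  -374  -474
D2: -76  -88  -100
D3: -12  -12
Third differences constant at -12.
-100 − 12 = -112;  -474 − 112 = -586;  -1688 − 586 = -2274
-112 − 12 = -124;  -586 − 124 = -710;  -2274 − 710 = -2984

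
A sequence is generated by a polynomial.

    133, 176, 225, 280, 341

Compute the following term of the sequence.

408

Δ: 43 , 49 , 55 , 61
Δ²: 6 , 6 , 6
The second differences are constant (6).
61 + 6 = 67;  341 + 67 = 408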